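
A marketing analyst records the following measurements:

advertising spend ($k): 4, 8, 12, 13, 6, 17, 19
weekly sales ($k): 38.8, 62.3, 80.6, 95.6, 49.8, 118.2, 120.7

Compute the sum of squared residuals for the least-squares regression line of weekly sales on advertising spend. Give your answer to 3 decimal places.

n = 7, Σx = 79, Σy = 566, Σxy = 7465.1, Σx² = 1079, Σy² = 52042.22
Sxx = Σx² − (Σx)²/n = 1079 − 891.571429 = 187.428571
Sxy = Σxy − (Σx)(Σy)/n = 7465.1 − 6387.714286 = 1077.385714
Syy = Σy² − (Σy)²/n = 52042.22 − 45765.142857 = 6277.077143
b = Sxy/Sxx = 1077.385714/187.428571 = 5.748247
SSE = Syy − b·Sxy = 6277.077143 − 5.748247·1077.385714 = 83.997995

83.998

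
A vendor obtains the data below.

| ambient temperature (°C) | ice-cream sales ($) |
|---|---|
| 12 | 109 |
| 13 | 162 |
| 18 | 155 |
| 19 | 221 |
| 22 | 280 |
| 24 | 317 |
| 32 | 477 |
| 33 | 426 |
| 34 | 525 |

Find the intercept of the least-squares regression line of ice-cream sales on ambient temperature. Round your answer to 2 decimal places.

-104.88

n = 9, Σx = 207, Σy = 2672, Σxy = 71343, Σx² = 5327
Sxx = Σx² − (Σx)²/n = 5327 − 4761 = 566
Sxy = Σxy − (Σx)(Σy)/n = 71343 − 61456 = 9887
b = Sxy/Sxx = 9887/566 = 17.468198
a = ȳ − b·x̄ = 296.888889 − 17.468198·23 = -104.879662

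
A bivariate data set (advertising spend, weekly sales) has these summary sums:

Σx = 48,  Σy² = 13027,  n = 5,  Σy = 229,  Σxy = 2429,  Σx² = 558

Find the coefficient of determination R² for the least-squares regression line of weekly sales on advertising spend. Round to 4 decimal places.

Sxx = Σx² − (Σx)²/n = 558 − 460.8 = 97.2
Sxy = Σxy − (Σx)(Σy)/n = 2429 − 2198.4 = 230.6
Syy = Σy² − (Σy)²/n = 13027 − 10488.2 = 2538.8
R² = Sxy²/(Sxx·Syy) = (230.6)²/(97.2·2538.8) = 0.215488

0.2155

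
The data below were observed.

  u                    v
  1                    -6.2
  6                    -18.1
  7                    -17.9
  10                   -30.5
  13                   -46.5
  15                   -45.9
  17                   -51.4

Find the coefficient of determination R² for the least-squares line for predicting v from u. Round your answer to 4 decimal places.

0.9652

n = 7, Σx = 69, Σy = -216.5, Σxy = -2711.9, Σx² = 869, Σy² = 8527.73
Sxx = Σx² − (Σx)²/n = 869 − 680.142857 = 188.857143
Sxy = Σxy − (Σx)(Σy)/n = -2711.9 − (-2134.071429) = -577.828571
Syy = Σy² − (Σy)²/n = 8527.73 − 6696.035714 = 1831.694286
R² = Sxy²/(Sxx·Syy) = (-577.828571)²/(188.857143·1831.694286) = 0.965187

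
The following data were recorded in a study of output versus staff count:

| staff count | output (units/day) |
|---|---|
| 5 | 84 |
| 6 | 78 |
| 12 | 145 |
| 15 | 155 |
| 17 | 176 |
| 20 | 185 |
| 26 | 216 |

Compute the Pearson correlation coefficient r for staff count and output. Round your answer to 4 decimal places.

0.9817

n = 7, Σx = 101, Σy = 1039, Σxy = 17261, Σx² = 1795, Σy² = 170047
Sxx = Σx² − (Σx)²/n = 1795 − 1457.285714 = 337.714286
Sxy = Σxy − (Σx)(Σy)/n = 17261 − 14991.285714 = 2269.714286
Syy = Σy² − (Σy)²/n = 170047 − 154217.285714 = 15829.714286
r = Sxy/√(Sxx·Syy) = 2269.714286/√(5345920.653061) = 2269.714286/2312.124705 = 0.981657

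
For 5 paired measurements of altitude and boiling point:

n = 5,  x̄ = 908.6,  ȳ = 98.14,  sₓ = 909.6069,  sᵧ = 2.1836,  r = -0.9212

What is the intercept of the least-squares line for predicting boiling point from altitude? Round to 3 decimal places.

b = r · sᵧ/sₓ = -0.9212 · 2.1836/909.6069 = -0.002211
a = ȳ − b·x̄ = 98.14 − (-0.002211)·908.6 = 100.149306

100.149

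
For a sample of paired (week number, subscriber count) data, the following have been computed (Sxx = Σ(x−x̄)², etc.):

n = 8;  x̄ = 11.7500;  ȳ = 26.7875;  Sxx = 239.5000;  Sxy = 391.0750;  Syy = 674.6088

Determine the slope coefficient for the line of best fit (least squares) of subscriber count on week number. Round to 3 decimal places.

b = Sxy/Sxx = 391.075/239.5 = 1.632881

1.633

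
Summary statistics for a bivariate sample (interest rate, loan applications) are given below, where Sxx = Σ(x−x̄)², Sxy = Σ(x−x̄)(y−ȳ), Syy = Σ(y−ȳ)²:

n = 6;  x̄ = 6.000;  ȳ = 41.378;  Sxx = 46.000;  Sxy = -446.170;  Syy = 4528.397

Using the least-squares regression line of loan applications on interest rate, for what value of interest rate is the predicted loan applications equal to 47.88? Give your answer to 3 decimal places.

b = Sxy/Sxx = -446.17/46 = -9.699348
a = ȳ − b·x̄ = 41.378 − (-9.699348)·6 = 99.574087
Set a + b·x = 47.88: x = (47.88 − 99.574087) / (-9.699348) = 5.329646

5.330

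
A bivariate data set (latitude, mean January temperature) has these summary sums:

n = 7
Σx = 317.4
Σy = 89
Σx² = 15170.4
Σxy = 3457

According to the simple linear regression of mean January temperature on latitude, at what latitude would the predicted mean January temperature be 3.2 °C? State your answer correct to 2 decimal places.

Sxx = Σx² − (Σx)²/n = 15170.4 − 14391.822857 = 778.577143
Sxy = Σxy − (Σx)(Σy)/n = 3457 − 4035.514286 = -578.514286
b = Sxy/Sxx = -578.514286/778.577143 = -0.743040
a = ȳ − b·x̄ = 12.714286 − (-0.743040)·45.342857 = 46.405861
Set a + b·x = 3.2: x = (3.2 − 46.405861) / (-0.743040) = 58.147390

58.15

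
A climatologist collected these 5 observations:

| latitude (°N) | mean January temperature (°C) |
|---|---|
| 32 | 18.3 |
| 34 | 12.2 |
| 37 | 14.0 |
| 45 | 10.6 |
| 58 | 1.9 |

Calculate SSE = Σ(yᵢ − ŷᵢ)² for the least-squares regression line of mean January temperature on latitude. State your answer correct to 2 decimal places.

15.13

n = 5, Σx = 206, Σy = 57, Σxy = 2105.6, Σx² = 8938, Σy² = 795.7
Sxx = Σx² − (Σx)²/n = 8938 − 8487.2 = 450.8
Sxy = Σxy − (Σx)(Σy)/n = 2105.6 − 2348.4 = -242.8
Syy = Σy² − (Σy)²/n = 795.7 − 649.8 = 145.9
b = Sxy/Sxx = -242.8/450.8 = -0.538598
SSE = Syy − b·Sxy = 145.9 − (-0.538598)·(-242.8) = 15.128394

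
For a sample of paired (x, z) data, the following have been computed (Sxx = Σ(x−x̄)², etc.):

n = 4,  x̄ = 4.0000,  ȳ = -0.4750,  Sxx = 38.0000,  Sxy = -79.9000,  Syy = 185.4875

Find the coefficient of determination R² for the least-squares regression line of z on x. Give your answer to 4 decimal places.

R² = Sxy²/(Sxx·Syy) = (-79.9)²/(38·185.4875) = 0.905723

0.9057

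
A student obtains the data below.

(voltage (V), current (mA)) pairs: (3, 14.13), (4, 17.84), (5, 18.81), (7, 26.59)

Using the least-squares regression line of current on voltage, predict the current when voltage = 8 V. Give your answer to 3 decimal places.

n = 4, Σx = 19, Σy = 77.37, Σxy = 393.93, Σx² = 99
Sxx = Σx² − (Σx)²/n = 99 − 90.25 = 8.75
Sxy = Σxy − (Σx)(Σy)/n = 393.93 − 367.5075 = 26.4225
b = Sxy/Sxx = 26.4225/8.75 = 3.019714
a = ȳ − b·x̄ = 19.3425 − 3.019714·4.75 = 4.998857
ŷ(8) = a + b·8 = 4.998857 + 3.019714·8 = 29.156571

29.157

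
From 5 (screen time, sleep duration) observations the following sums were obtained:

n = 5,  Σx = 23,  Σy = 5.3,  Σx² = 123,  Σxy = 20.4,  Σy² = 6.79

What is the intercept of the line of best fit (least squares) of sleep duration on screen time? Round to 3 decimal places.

Sxx = Σx² − (Σx)²/n = 123 − 105.8 = 17.2
Sxy = Σxy − (Σx)(Σy)/n = 20.4 − 24.38 = -3.98
b = Sxy/Sxx = -3.98/17.2 = -0.231395
a = ȳ − b·x̄ = 1.06 − (-0.231395)·4.6 = 2.124419

2.124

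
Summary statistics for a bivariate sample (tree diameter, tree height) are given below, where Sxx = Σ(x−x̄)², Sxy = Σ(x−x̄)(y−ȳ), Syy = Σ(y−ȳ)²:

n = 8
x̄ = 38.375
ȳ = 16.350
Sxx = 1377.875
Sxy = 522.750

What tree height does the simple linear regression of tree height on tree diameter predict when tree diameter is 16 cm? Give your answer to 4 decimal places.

b = Sxy/Sxx = 522.75/1377.875 = 0.379389
a = ȳ − b·x̄ = 16.35 − 0.379389·38.375 = 1.790964
ŷ(16) = a + b·16 = 1.790964 + 0.379389·16 = 7.861181

7.8612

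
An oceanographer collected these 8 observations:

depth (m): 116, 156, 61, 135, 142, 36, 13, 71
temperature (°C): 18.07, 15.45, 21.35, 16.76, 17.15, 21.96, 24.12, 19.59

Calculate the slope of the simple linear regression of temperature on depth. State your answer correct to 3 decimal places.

n = 8, Σx = 730, Σy = 154.45, Σxy = 13001.58, Σx² = 86408
Sxx = Σx² − (Σx)²/n = 86408 − 66612.5 = 19795.5
Sxy = Σxy − (Σx)(Σy)/n = 13001.58 − 14093.5625 = -1091.9825
b = Sxy/Sxx = -1091.9825/19795.5 = -0.055163

-0.055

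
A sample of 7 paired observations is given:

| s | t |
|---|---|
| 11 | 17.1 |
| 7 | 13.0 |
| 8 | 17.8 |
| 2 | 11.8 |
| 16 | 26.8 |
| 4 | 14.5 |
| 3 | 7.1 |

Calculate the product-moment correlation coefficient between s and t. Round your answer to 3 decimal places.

n = 7, Σx = 51, Σy = 108.1, Σxy = 953.2, Σx² = 519, Σy² = 1896.39
Sxx = Σx² − (Σx)²/n = 519 − 371.571429 = 147.428571
Sxy = Σxy − (Σx)(Σy)/n = 953.2 − 787.585714 = 165.614286
Syy = Σy² − (Σy)²/n = 1896.39 − 1669.372857 = 227.017143
r = Sxy/√(Sxx·Syy) = 165.614286/√(33468.813061) = 165.614286/182.944836 = 0.905269

0.905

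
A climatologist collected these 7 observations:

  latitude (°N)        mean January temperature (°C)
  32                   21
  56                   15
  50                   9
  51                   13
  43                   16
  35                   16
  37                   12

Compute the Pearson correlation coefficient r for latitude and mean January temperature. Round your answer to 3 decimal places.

-0.544

n = 7, Σx = 304, Σy = 102, Σxy = 4317, Σx² = 13704, Σy² = 1572
Sxx = Σx² − (Σx)²/n = 13704 − 13202.285714 = 501.714286
Sxy = Σxy − (Σx)(Σy)/n = 4317 − 4429.714286 = -112.714286
Syy = Σy² − (Σy)²/n = 1572 − 1486.285714 = 85.714286
r = Sxy/√(Sxx·Syy) = -112.714286/√(43004.081633) = -112.714286/207.374255 = -0.543531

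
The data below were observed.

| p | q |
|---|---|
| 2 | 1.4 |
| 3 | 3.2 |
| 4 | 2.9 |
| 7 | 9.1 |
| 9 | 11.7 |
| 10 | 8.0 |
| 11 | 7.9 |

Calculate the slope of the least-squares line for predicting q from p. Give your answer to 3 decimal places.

0.894

n = 7, Σx = 46, Σy = 44.2, Σxy = 359.9, Σx² = 380
Sxx = Σx² − (Σx)²/n = 380 − 302.285714 = 77.714286
Sxy = Σxy − (Σx)(Σy)/n = 359.9 − 290.457143 = 69.442857
b = Sxy/Sxx = 69.442857/77.714286 = 0.893566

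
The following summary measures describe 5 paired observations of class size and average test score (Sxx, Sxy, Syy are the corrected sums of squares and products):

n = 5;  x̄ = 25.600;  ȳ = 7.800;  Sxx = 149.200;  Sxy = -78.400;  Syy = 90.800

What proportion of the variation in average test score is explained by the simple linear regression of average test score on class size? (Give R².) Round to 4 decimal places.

0.4537

R² = Sxy²/(Sxx·Syy) = (-78.4)²/(149.2·90.8) = 0.453709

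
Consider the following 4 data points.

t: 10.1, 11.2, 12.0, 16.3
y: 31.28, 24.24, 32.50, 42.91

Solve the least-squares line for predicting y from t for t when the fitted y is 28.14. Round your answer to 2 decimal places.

10.50

n = 4, Σx = 49.6, Σy = 130.93, Σxy = 1676.849, Σx² = 637.14
Sxx = Σx² − (Σx)²/n = 637.14 − 615.04 = 22.1
Sxy = Σxy − (Σx)(Σy)/n = 1676.849 − 1623.532 = 53.317
b = Sxy/Sxx = 53.317/22.1 = 2.412534
a = ȳ − b·x̄ = 32.7325 − 2.412534·12.4 = 2.817079
Set a + b·x = 28.14: x = (28.14 − 2.817079) / 2.412534 = 10.496400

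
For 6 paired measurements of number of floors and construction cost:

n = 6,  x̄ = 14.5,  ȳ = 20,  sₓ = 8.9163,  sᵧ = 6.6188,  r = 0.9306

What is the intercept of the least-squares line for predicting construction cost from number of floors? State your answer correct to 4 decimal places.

9.9833

b = r · sᵧ/sₓ = 0.9306 · 6.6188/8.9163 = 0.690808
a = ȳ − b·x̄ = 20 − 0.690808·14.5 = 9.983278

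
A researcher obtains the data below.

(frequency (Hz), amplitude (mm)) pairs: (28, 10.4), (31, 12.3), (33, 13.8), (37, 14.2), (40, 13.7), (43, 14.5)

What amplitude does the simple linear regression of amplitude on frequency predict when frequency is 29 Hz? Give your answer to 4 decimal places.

n = 6, Σx = 212, Σy = 78.9, Σxy = 2824.8, Σx² = 7652
Sxx = Σx² − (Σx)²/n = 7652 − 7490.666667 = 161.333333
Sxy = Σxy − (Σx)(Σy)/n = 2824.8 − 2787.8 = 37
b = Sxy/Sxx = 37/161.333333 = 0.229339
a = ȳ − b·x̄ = 13.15 − 0.229339·35.333333 = 5.046694
ŷ(29) = a + b·29 = 5.046694 + 0.229339·29 = 11.697521

11.6975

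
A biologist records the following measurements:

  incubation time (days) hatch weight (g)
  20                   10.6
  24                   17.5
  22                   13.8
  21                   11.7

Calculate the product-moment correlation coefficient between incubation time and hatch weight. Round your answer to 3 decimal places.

0.996

n = 4, Σx = 87, Σy = 53.6, Σxy = 1181.3, Σx² = 1901, Σy² = 745.94
Sxx = Σx² − (Σx)²/n = 1901 − 1892.25 = 8.75
Sxy = Σxy − (Σx)(Σy)/n = 1181.3 − 1165.8 = 15.5
Syy = Σy² − (Σy)²/n = 745.94 − 718.24 = 27.7
r = Sxy/√(Sxx·Syy) = 15.5/√(242.375) = 15.5/15.568397 = 0.995607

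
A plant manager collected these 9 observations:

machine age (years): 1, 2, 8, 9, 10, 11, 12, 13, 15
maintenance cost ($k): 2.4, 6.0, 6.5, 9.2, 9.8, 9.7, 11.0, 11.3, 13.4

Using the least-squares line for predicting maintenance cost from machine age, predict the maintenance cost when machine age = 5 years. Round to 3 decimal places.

n = 9, Σx = 81, Σy = 79.3, Σxy = 833.8, Σx² = 909
Sxx = Σx² − (Σx)²/n = 909 − 729 = 180
Sxy = Σxy − (Σx)(Σy)/n = 833.8 − 713.7 = 120.1
b = Sxy/Sxx = 120.1/180 = 0.667222
a = ȳ − b·x̄ = 8.811111 − 0.667222·9 = 2.806111
ŷ(5) = a + b·5 = 2.806111 + 0.667222·5 = 6.142222

6.142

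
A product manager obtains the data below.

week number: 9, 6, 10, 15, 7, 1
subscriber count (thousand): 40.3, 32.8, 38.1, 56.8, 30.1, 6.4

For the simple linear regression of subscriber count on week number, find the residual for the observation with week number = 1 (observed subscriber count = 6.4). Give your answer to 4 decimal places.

-3.4685

n = 6, Σx = 48, Σy = 204.5, Σxy = 2009.6, Σx² = 492
Sxx = Σx² − (Σx)²/n = 492 − 384 = 108
Sxy = Σxy − (Σx)(Σy)/n = 2009.6 − 1636 = 373.6
b = Sxy/Sxx = 373.6/108 = 3.459259
a = ȳ − b·x̄ = 34.083333 − 3.459259·8 = 6.409259
ŷ(1) = 6.409259 + 3.459259·1 = 9.868519
residual = y − ŷ = 6.4 − 9.868519 = -3.468519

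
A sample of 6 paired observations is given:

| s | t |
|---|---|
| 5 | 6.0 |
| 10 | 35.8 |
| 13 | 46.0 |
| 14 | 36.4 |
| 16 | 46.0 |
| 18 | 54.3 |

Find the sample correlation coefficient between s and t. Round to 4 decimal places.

n = 6, Σx = 76, Σy = 224.5, Σxy = 3209, Σx² = 1070, Σy² = 9823.09
Sxx = Σx² − (Σx)²/n = 1070 − 962.666667 = 107.333333
Sxy = Σxy − (Σx)(Σy)/n = 3209 − 2843.666667 = 365.333333
Syy = Σy² − (Σy)²/n = 9823.09 − 8400.041667 = 1423.048333
r = Sxy/√(Sxx·Syy) = 365.333333/√(152740.521111) = 365.333333/390.820318 = 0.934786

0.9348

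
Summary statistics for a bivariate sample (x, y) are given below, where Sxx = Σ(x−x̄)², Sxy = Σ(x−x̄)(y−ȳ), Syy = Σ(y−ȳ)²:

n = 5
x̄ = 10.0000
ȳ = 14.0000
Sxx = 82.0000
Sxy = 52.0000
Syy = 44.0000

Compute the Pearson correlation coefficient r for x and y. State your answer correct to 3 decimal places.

r = Sxy/√(Sxx·Syy) = 52/√(3608) = 52/60.066630 = 0.865705

0.866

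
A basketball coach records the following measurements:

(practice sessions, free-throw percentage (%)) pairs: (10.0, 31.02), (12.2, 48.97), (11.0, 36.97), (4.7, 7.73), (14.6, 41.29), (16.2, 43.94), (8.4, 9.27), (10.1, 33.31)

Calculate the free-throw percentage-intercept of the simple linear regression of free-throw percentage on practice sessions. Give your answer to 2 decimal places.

n = 8, Σx = 87.2, Σy = 252.5, Σxy = 3079.596, Σx² = 1040.1
Sxx = Σx² − (Σx)²/n = 1040.1 − 950.48 = 89.62
Sxy = Σxy − (Σx)(Σy)/n = 3079.596 − 2752.25 = 327.346
b = Sxy/Sxx = 327.346/89.62 = 3.652600
a = ȳ − b·x̄ = 31.5625 − 3.652600·10.9 = -8.250839

-8.25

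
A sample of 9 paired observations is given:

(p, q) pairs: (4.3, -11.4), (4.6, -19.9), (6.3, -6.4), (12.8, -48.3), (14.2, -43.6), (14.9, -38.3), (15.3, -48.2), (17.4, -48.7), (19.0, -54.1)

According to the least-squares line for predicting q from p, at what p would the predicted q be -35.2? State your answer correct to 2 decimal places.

n = 9, Σx = 108.8, Σy = -318.9, Σxy = -4601.65, Σx² = 1564.68
Sxx = Σx² − (Σx)²/n = 1564.68 − 1315.271111 = 249.408889
Sxy = Σxy − (Σx)(Σy)/n = -4601.65 − (-3855.146667) = -746.503333
b = Sxy/Sxx = -746.503333/249.408889 = -2.993090
a = ȳ − b·x̄ = -35.433333 − (-2.993090)·12.088889 = 0.749803
Set a + b·x = -35.2: x = (-35.2 − 0.749803) / (-2.993090) = 12.010932

12.01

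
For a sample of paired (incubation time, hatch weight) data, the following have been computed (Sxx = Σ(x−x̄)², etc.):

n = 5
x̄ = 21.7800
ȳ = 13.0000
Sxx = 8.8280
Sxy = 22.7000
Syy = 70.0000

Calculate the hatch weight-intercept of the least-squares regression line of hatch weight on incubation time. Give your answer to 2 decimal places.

-43.00

b = Sxy/Sxx = 22.7/8.828 = 2.571364
a = ȳ − b·x̄ = 13 − 2.571364·21.78 = -43.004304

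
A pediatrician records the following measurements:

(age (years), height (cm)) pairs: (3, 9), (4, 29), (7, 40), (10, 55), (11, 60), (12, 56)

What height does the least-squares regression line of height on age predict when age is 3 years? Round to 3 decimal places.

n = 6, Σx = 47, Σy = 249, Σxy = 2305, Σx² = 439
Sxx = Σx² − (Σx)²/n = 439 − 368.166667 = 70.833333
Sxy = Σxy − (Σx)(Σy)/n = 2305 − 1950.5 = 354.5
b = Sxy/Sxx = 354.5/70.833333 = 5.004706
a = ȳ − b·x̄ = 41.5 − 5.004706·7.833333 = 2.296471
ŷ(3) = a + b·3 = 2.296471 + 5.004706·3 = 17.310588

17.311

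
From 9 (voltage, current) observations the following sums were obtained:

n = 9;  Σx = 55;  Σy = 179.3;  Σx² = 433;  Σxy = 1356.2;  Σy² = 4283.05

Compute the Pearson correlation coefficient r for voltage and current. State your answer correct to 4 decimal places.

Sxx = Σx² − (Σx)²/n = 433 − 336.111111 = 96.888889
Sxy = Σxy − (Σx)(Σy)/n = 1356.2 − 1095.722222 = 260.477778
Syy = Σy² − (Σy)²/n = 4283.05 − 3572.054444 = 710.995556
r = Sxy/√(Sxx·Syy) = 260.477778/√(68887.569383) = 260.477778/262.464415 = 0.992431

0.9924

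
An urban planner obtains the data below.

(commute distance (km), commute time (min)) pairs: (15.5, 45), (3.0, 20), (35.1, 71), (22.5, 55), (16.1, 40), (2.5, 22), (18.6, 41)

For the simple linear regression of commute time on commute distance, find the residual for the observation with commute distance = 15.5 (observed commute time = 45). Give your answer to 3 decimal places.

4.067

n = 7, Σx = 113.3, Σy = 294, Σxy = 5948.7, Σx² = 2598.93
Sxx = Σx² − (Σx)²/n = 2598.93 − 1833.841429 = 765.088571
Sxy = Σxy − (Σx)(Σy)/n = 5948.7 − 4758.6 = 1190.1
b = Sxy/Sxx = 1190.1/765.088571 = 1.555506
a = ȳ − b·x̄ = 42 − 1.555506·16.185714 = 16.823021
ŷ(15.5) = 16.823021 + 1.555506·15.5 = 40.933367
residual = y − ŷ = 45 − 40.933367 = 4.066633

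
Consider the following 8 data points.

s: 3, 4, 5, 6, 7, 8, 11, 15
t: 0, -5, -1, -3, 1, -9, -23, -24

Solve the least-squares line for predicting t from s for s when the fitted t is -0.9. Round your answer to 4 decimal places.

n = 8, Σx = 59, Σy = -64, Σxy = -721, Σx² = 545
Sxx = Σx² − (Σx)²/n = 545 − 435.125 = 109.875
Sxy = Σxy − (Σx)(Σy)/n = -721 − (-472) = -249
b = Sxy/Sxx = -249/109.875 = -2.266212
a = ȳ − b·x̄ = -8 − (-2.266212)·7.375 = 8.713311
Set a + b·x = -0.9: x = (-0.9 − 8.713311) / (-2.266212) = 4.242018

4.2420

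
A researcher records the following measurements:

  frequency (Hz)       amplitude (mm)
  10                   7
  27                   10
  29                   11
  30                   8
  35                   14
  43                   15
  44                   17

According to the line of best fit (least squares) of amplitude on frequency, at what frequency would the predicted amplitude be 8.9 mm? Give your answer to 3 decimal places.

n = 7, Σx = 218, Σy = 82, Σxy = 2782, Σx² = 7580
Sxx = Σx² − (Σx)²/n = 7580 − 6789.142857 = 790.857143
Sxy = Σxy − (Σx)(Σy)/n = 2782 − 2553.714286 = 228.285714
b = Sxy/Sxx = 228.285714/790.857143 = 0.288656
a = ȳ − b·x̄ = 11.714286 − 0.288656·31.142857 = 2.724711
Set a + b·x = 8.9: x = (8.9 − 2.724711) / 0.288656 = 21.393242

21.393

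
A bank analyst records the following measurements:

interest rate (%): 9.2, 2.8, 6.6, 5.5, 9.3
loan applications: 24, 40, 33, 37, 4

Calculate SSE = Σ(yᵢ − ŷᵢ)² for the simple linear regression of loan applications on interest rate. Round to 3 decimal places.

n = 5, Σx = 33.4, Σy = 138, Σxy = 791.3, Σx² = 252.78, Σy² = 4650
Sxx = Σx² − (Σx)²/n = 252.78 − 223.112 = 29.668
Sxy = Σxy − (Σx)(Σy)/n = 791.3 − 921.84 = -130.54
Syy = Σy² − (Σy)²/n = 4650 − 3808.8 = 841.2
b = Sxy/Sxx = -130.54/29.668 = -4.400027
SSE = Syy − b·Sxy = 841.2 − (-4.400027)·(-130.54) = 266.820480

266.820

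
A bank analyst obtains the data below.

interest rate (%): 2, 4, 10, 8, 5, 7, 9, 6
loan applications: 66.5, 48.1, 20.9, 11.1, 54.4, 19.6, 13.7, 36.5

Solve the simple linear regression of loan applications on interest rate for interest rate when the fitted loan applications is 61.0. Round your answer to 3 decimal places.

2.524

n = 8, Σx = 51, Σy = 270.8, Σxy = 1374.7, Σx² = 375
Sxx = Σx² − (Σx)²/n = 375 − 325.125 = 49.875
Sxy = Σxy − (Σx)(Σy)/n = 1374.7 − 1726.35 = -351.65
b = Sxy/Sxx = -351.65/49.875 = -7.050627
a = ȳ − b·x̄ = 33.85 − (-7.050627)·6.375 = 78.797744
Set a + b·x = 61.0: x = (61.0 − 78.797744) / (-7.050627) = 2.524278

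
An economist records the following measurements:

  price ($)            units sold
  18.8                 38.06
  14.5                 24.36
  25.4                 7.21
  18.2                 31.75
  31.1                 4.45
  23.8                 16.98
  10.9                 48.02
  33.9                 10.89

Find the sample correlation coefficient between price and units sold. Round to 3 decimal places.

-0.858

n = 8, Σx = 176.6, Σy = 181.72, Σxy = 3264.84, Σx² = 4341.76, Σy² = 5834.6552
Sxx = Σx² − (Σx)²/n = 4341.76 − 3898.445 = 443.315
Sxy = Σxy − (Σx)(Σy)/n = 3264.84 − 4011.469 = -746.629
Syy = Σy² − (Σy)²/n = 5834.6552 − 4127.7698 = 1706.8854
r = Sxy/√(Sxx·Syy) = -746.629/√(756687.901101) = -746.629/869.878096 = -0.858315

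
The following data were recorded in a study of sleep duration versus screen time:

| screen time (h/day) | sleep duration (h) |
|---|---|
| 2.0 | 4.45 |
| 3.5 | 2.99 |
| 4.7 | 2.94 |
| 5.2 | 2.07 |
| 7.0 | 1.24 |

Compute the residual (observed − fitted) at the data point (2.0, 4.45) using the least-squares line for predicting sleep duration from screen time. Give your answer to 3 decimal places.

n = 5, Σx = 22.4, Σy = 13.69, Σxy = 52.627, Σx² = 114.38
Sxx = Σx² − (Σx)²/n = 114.38 − 100.352 = 14.028
Sxy = Σxy − (Σx)(Σy)/n = 52.627 − 61.3312 = -8.7042
b = Sxy/Sxx = -8.7042/14.028 = -0.620488
a = ȳ − b·x̄ = 2.738 − (-0.620488)·4.48 = 5.517784
ŷ(2.0) = 5.517784 + (-0.620488)·2 = 4.276809
residual = y − ŷ = 4.45 − 4.276809 = 0.173191

0.173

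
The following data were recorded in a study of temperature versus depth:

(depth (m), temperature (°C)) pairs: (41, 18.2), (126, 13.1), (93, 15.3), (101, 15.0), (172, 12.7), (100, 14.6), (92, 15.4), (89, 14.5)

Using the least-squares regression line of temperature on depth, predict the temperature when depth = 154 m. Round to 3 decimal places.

12.654

n = 8, Σx = 814, Σy = 118.8, Σxy = 11686.4, Σx² = 92376
Sxx = Σx² − (Σx)²/n = 92376 − 82824.5 = 9551.5
Sxy = Σxy − (Σx)(Σy)/n = 11686.4 − 12087.9 = -401.5
b = Sxy/Sxx = -401.5/9551.5 = -0.042035
a = ȳ − b·x̄ = 14.85 − (-0.042035)·101.75 = 19.127090
ŷ(154) = a + b·154 = 19.127090 + (-0.042035)·154 = 12.653656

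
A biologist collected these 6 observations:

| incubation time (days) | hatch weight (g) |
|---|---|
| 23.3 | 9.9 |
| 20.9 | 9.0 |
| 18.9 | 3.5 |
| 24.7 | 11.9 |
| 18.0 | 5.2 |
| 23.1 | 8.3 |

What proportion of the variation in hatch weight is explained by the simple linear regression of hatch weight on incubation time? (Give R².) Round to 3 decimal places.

n = 6, Σx = 128.9, Σy = 47.8, Σxy = 1064.18, Σx² = 2804.61, Σy² = 428.8
Sxx = Σx² − (Σx)²/n = 2804.61 − 2769.201667 = 35.408333
Sxy = Σxy − (Σx)(Σy)/n = 1064.18 − 1026.903333 = 37.276667
Syy = Σy² − (Σy)²/n = 428.8 − 380.806667 = 47.993333
R² = Sxy²/(Sxx·Syy) = (37.276667)²/(35.408333·47.993333) = 0.817688

0.818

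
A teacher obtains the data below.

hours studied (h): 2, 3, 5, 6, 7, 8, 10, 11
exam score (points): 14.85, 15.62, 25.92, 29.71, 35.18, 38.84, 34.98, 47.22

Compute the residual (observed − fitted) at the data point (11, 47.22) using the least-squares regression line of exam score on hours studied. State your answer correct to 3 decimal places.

1.788

n = 8, Σx = 52, Σy = 242.32, Σxy = 1810.62, Σx² = 408
Sxx = Σx² − (Σx)²/n = 408 − 338 = 70
Sxy = Σxy − (Σx)(Σy)/n = 1810.62 − 1575.08 = 235.54
b = Sxy/Sxx = 235.54/70 = 3.364857
a = ȳ − b·x̄ = 30.29 − 3.364857·6.5 = 8.418429
ŷ(11) = 8.418429 + 3.364857·11 = 45.431857
residual = y − ŷ = 47.22 − 45.431857 = 1.788143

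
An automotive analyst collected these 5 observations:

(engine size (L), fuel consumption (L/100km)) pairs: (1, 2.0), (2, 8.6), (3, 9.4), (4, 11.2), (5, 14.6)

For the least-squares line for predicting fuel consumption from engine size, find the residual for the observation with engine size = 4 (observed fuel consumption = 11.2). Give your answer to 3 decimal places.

-0.740

n = 5, Σx = 15, Σy = 45.8, Σxy = 165.2, Σx² = 55
Sxx = Σx² − (Σx)²/n = 55 − 45 = 10
Sxy = Σxy − (Σx)(Σy)/n = 165.2 − 137.4 = 27.8
b = Sxy/Sxx = 27.8/10 = 2.78
a = ȳ − b·x̄ = 9.16 − 2.78·3 = 0.82
ŷ(4) = 0.82 + 2.78·4 = 11.94
residual = y − ŷ = 11.2 − 11.94 = -0.74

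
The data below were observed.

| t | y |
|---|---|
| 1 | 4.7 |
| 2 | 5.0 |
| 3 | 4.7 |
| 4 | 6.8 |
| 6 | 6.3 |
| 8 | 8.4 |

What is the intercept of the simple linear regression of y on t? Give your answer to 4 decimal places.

3.9363

n = 6, Σx = 24, Σy = 35.9, Σxy = 161, Σx² = 130
Sxx = Σx² − (Σx)²/n = 130 − 96 = 34
Sxy = Σxy − (Σx)(Σy)/n = 161 − 143.6 = 17.4
b = Sxy/Sxx = 17.4/34 = 0.511765
a = ȳ − b·x̄ = 5.983333 − 0.511765·4 = 3.936275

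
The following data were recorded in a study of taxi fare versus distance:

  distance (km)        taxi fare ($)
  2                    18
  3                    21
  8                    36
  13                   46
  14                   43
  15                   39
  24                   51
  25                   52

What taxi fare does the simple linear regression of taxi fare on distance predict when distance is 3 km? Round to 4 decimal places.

24.3353

n = 8, Σx = 104, Σy = 306, Σxy = 4696, Σx² = 1868
Sxx = Σx² − (Σx)²/n = 1868 − 1352 = 516
Sxy = Σxy − (Σx)(Σy)/n = 4696 − 3978 = 718
b = Sxy/Sxx = 718/516 = 1.391473
a = ȳ − b·x̄ = 38.25 − 1.391473·13 = 20.160853
ŷ(3) = a + b·3 = 20.160853 + 1.391473·3 = 24.335271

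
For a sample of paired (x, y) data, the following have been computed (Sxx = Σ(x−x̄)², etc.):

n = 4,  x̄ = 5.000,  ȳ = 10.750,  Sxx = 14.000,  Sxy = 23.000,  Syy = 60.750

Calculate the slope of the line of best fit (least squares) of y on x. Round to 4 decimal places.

1.6429

b = Sxy/Sxx = 23/14 = 1.642857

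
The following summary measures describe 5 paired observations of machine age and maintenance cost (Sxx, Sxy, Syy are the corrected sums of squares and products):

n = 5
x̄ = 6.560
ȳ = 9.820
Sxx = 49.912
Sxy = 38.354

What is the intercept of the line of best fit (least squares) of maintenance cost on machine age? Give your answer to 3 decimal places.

b = Sxy/Sxx = 38.354/49.912 = 0.768432
a = ȳ − b·x̄ = 9.82 − 0.768432·6.56 = 4.779083

4.779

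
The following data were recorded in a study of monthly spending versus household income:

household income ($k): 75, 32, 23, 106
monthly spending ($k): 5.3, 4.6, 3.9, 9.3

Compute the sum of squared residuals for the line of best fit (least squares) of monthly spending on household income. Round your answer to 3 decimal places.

n = 4, Σx = 236, Σy = 23.1, Σxy = 1620.2, Σx² = 18414, Σy² = 150.95
Sxx = Σx² − (Σx)²/n = 18414 − 13924 = 4490
Sxy = Σxy − (Σx)(Σy)/n = 1620.2 − 1362.9 = 257.3
Syy = Σy² − (Σy)²/n = 150.95 − 133.4025 = 17.5475
b = Sxy/Sxx = 257.3/4490 = 0.057305
SSE = Syy − b·Sxy = 17.5475 − 0.057305·257.3 = 2.802892

2.803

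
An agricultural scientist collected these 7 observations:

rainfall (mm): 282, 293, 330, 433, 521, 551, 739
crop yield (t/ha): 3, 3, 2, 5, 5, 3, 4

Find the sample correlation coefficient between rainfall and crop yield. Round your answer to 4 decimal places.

n = 7, Σx = 3149, Σy = 25, Σxy = 11764, Σx² = 1582925, Σy² = 97
Sxx = Σx² − (Σx)²/n = 1582925 − 1416600.142857 = 166324.857143
Sxy = Σxy − (Σx)(Σy)/n = 11764 − 11246.428571 = 517.571429
Syy = Σy² − (Σy)²/n = 97 − 89.285714 = 7.714286
r = Sxy/√(Sxx·Syy) = 517.571429/√(1283077.469388) = 517.571429/1132.730096 = 0.456924

0.4569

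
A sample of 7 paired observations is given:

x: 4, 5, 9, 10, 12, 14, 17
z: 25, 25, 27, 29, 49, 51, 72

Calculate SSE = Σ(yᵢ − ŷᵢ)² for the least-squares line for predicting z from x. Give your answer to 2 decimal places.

n = 7, Σx = 71, Σy = 278, Σxy = 3284, Σx² = 851, Σy² = 13006
Sxx = Σx² − (Σx)²/n = 851 − 720.142857 = 130.857143
Sxy = Σxy − (Σx)(Σy)/n = 3284 − 2819.714286 = 464.285714
Syy = Σy² − (Σy)²/n = 13006 − 11040.571429 = 1965.428571
b = Sxy/Sxx = 464.285714/130.857143 = 3.548035
SSE = Syy − b·Sxy = 1965.428571 − 3.548035·464.285714 = 318.126638

318.13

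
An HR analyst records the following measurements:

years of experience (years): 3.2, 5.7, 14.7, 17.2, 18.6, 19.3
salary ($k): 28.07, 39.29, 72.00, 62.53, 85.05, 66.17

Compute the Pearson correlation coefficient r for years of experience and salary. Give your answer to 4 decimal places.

n = 6, Σx = 78.7, Σy = 353.11, Σxy = 5306.704, Σx² = 1273.11, Σy² = 23037.6013
Sxx = Σx² − (Σx)²/n = 1273.11 − 1032.281667 = 240.828333
Sxy = Σxy − (Σx)(Σy)/n = 5306.704 − 4631.626167 = 675.077833
Syy = Σy² − (Σy)²/n = 23037.6013 − 20781.112017 = 2256.489283
r = Sxy/√(Sxx·Syy) = 675.077833/√(543426.553290) = 675.077833/737.174710 = 0.915764

0.9158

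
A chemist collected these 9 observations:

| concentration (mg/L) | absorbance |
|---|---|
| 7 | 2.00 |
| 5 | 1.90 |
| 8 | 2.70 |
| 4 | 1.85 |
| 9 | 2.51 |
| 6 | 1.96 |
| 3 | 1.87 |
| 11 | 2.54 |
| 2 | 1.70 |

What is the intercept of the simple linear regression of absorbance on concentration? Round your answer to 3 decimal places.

n = 9, Σx = 55, Σy = 19.03, Σxy = 123.8, Σx² = 405
Sxx = Σx² − (Σx)²/n = 405 − 336.111111 = 68.888889
Sxy = Σxy − (Σx)(Σy)/n = 123.8 − 116.294444 = 7.505556
b = Sxy/Sxx = 7.505556/68.888889 = 0.108952
a = ȳ − b·x̄ = 2.114444 − 0.108952·6.111111 = 1.448629

1.449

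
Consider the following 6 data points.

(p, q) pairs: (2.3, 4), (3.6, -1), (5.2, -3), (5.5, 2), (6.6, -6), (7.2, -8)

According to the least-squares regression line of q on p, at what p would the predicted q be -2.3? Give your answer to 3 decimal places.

n = 6, Σx = 30.4, Σy = -12, Σxy = -96.2, Σx² = 170.94
Sxx = Σx² − (Σx)²/n = 170.94 − 154.026667 = 16.913333
Sxy = Σxy − (Σx)(Σy)/n = -96.2 − (-60.8) = -35.4
b = Sxy/Sxx = -35.4/16.913333 = -2.093023
a = ȳ − b·x̄ = -2 − (-2.093023)·5.066667 = 8.604651
Set a + b·x = -2.3: x = (-2.3 − 8.604651) / (-2.093023) = 5.21

5.210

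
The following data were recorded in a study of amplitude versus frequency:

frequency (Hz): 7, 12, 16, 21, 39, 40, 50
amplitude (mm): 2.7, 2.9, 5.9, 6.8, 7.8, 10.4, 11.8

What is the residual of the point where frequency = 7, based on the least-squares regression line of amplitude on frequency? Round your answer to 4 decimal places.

-0.3112

n = 7, Σx = 185, Σy = 48.3, Σxy = 1601.1, Σx² = 6511
Sxx = Σx² − (Σx)²/n = 6511 − 4889.285714 = 1621.714286
Sxy = Σxy − (Σx)(Σy)/n = 1601.1 − 1276.5 = 324.6
b = Sxy/Sxx = 324.6/1621.714286 = 0.200159
a = ȳ − b·x̄ = 6.9 − 0.200159·26.428571 = 1.610095
ŷ(7) = 1.610095 + 0.200159·7 = 3.011205
residual = y − ŷ = 2.7 − 3.011205 = -0.311205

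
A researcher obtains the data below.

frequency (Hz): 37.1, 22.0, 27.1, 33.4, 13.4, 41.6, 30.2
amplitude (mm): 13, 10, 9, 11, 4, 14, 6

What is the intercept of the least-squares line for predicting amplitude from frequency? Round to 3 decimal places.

0.341

n = 7, Σx = 204.8, Σy = 67, Σxy = 2130.8, Σx² = 6532.54
Sxx = Σx² − (Σx)²/n = 6532.54 − 5991.862857 = 540.677143
Sxy = Σxy − (Σx)(Σy)/n = 2130.8 − 1960.228571 = 170.571429
b = Sxy/Sxx = 170.571429/540.677143 = 0.315477
a = ȳ − b·x̄ = 9.571429 − 0.315477·29.257143 = 0.341461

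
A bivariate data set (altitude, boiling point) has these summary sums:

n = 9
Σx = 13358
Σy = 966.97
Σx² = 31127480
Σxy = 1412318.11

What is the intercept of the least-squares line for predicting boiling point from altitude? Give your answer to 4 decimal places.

110.4460

Sxx = Σx² − (Σx)²/n = 31127480 − 19826240.444444 = 11301239.555556
Sxy = Σxy − (Σx)(Σy)/n = 1412318.11 − 1435198.362222 = -22880.252222
b = Sxy/Sxx = -22880.252222/11301239.555556 = -0.002025
a = ȳ − b·x̄ = 107.441111 − (-0.002025)·1484.222222 = 110.446036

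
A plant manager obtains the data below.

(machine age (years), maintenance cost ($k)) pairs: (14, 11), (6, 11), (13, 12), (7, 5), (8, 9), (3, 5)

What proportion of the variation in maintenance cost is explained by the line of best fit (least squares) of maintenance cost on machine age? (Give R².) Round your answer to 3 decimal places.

n = 6, Σx = 51, Σy = 53, Σxy = 498, Σx² = 523, Σy² = 517
Sxx = Σx² − (Σx)²/n = 523 − 433.5 = 89.5
Sxy = Σxy − (Σx)(Σy)/n = 498 − 450.5 = 47.5
Syy = Σy² − (Σy)²/n = 517 − 468.166667 = 48.833333
R² = Sxy²/(Sxx·Syy) = (47.5)²/(89.5·48.833333) = 0.516235

0.516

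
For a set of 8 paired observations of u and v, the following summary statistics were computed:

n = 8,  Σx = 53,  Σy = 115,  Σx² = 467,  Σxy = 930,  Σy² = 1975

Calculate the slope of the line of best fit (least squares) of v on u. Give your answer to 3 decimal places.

1.451

Sxx = Σx² − (Σx)²/n = 467 − 351.125 = 115.875
Sxy = Σxy − (Σx)(Σy)/n = 930 − 761.875 = 168.125
b = Sxy/Sxx = 168.125/115.875 = 1.450917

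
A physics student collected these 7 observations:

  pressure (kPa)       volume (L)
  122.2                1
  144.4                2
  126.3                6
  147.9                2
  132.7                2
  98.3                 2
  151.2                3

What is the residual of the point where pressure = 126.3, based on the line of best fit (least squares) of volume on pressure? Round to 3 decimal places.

n = 7, Σx = 923, Σy = 18, Σxy = 2380.2, Σx² = 123743.92
Sxx = Σx² − (Σx)²/n = 123743.92 − 121704.142857 = 2039.777143
Sxy = Σxy − (Σx)(Σy)/n = 2380.2 − 2373.428571 = 6.771429
b = Sxy/Sxx = 6.771429/2039.777143 = 0.003320
a = ȳ − b·x̄ = 2.571429 − 0.003320·131.857143 = 2.133704
ŷ(126.3) = 2.133704 + 0.003320·126.3 = 2.552981
residual = y − ŷ = 6 − 2.552981 = 3.447019

3.447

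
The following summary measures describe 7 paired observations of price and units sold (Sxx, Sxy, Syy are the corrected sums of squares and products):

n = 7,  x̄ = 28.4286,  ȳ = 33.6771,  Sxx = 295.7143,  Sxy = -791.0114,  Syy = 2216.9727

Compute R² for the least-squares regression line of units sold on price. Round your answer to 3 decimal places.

0.954

R² = Sxy²/(Sxx·Syy) = (-791.0114)²/(295.7143·2216.9727) = 0.954405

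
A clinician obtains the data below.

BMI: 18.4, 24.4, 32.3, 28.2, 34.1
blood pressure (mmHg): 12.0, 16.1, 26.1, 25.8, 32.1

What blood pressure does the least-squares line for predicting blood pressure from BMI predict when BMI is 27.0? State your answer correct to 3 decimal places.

n = 5, Σx = 137.4, Σy = 112.1, Σxy = 3278.84, Σx² = 3935.26
Sxx = Σx² − (Σx)²/n = 3935.26 − 3775.752 = 159.508
Sxy = Σxy − (Σx)(Σy)/n = 3278.84 − 3080.508 = 198.332
b = Sxy/Sxx = 198.332/159.508 = 1.243398
a = ȳ − b·x̄ = 22.42 − 1.243398·27.48 = -11.748589
ŷ(27.0) = a + b·27.0 = -11.748589 + 1.243398·27 = 21.823169

21.823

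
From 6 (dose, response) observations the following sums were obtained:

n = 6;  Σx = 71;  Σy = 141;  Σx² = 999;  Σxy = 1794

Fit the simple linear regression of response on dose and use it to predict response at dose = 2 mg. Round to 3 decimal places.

15.730

Sxx = Σx² − (Σx)²/n = 999 − 840.166667 = 158.833333
Sxy = Σxy − (Σx)(Σy)/n = 1794 − 1668.5 = 125.5
b = Sxy/Sxx = 125.5/158.833333 = 0.790136
a = ȳ − b·x̄ = 23.5 − 0.790136·11.833333 = 14.150052
ŷ(2) = a + b·2 = 14.150052 + 0.790136·2 = 15.730325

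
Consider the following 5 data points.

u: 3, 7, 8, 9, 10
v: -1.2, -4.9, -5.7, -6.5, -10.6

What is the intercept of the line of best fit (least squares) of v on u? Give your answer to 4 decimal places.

2.8719

n = 5, Σx = 37, Σy = -28.9, Σxy = -248, Σx² = 303
Sxx = Σx² − (Σx)²/n = 303 − 273.8 = 29.2
Sxy = Σxy − (Σx)(Σy)/n = -248 − (-213.86) = -34.14
b = Sxy/Sxx = -34.14/29.2 = -1.169178
a = ȳ − b·x̄ = -5.78 − (-1.169178)·7.4 = 2.871918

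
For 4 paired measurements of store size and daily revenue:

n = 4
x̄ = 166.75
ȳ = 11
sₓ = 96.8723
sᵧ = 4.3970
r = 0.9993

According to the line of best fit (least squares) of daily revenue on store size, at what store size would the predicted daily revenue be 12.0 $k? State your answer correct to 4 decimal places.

b = r · sᵧ/sₓ = 0.9993 · 4.397/96.8723 = 0.045358
a = ȳ − b·x̄ = 11 − 0.045358·166.75 = 3.436574
Set a + b·x = 12.0: x = (12.0 − 3.436574) / 0.045358 = 188.796886

188.7969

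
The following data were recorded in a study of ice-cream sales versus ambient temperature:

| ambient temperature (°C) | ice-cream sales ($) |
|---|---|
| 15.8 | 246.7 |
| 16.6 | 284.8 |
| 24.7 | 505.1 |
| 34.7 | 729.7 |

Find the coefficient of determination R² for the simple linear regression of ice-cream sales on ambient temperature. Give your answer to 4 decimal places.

n = 4, Σx = 91.8, Σy = 1766.3, Σxy = 46422.1, Σx² = 2339.38, Σy² = 929560.03
Sxx = Σx² − (Σx)²/n = 2339.38 − 2106.81 = 232.57
Sxy = Σxy − (Σx)(Σy)/n = 46422.1 − 40536.585 = 5885.515
Syy = Σy² − (Σy)²/n = 929560.03 − 779953.9225 = 149606.1075
R² = Sxy²/(Sxx·Syy) = (5885.515)²/(232.57·149606.1075) = 0.995557

0.9956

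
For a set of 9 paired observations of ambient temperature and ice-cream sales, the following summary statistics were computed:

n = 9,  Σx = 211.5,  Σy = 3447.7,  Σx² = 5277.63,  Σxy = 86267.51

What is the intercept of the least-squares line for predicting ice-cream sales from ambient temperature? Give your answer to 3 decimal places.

Sxx = Σx² − (Σx)²/n = 5277.63 − 4970.25 = 307.38
Sxy = Σxy − (Σx)(Σy)/n = 86267.51 − 81020.95 = 5246.56
b = Sxy/Sxx = 5246.56/307.38 = 17.068645
a = ȳ − b·x̄ = 383.077778 − 17.068645·23.5 = -18.035372

-18.035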